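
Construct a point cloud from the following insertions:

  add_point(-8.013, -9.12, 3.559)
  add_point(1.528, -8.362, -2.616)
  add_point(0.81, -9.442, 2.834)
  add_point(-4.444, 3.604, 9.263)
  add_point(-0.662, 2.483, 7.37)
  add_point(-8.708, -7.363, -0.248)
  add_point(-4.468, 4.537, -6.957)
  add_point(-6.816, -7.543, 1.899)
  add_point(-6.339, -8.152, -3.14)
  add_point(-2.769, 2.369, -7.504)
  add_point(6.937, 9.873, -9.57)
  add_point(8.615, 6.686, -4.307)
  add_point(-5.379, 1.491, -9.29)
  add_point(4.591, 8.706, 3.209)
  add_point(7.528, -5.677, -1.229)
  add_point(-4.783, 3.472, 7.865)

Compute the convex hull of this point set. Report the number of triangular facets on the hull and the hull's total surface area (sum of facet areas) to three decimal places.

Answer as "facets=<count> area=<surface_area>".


facets=24 area=978.743

Extreme-point indices: [0, 1, 2, 3, 4, 5, 6, 8, 10, 11, 12, 13, 14, 15] — 14 of 16 on the boundary.

Triangle areas on the boundary:
  f1: (p15, p3, p5) → 7.3415
  f2: (p0, p3, p5) → 30.5731
  f3: (p0, p3, p2) → 62.6837
  f4: (p4, p3, p2) → 24.4962
  f5: (p14, p1, p2) → 18.8172
  f6: (p14, p4, p2) → 55.2960
  f7: (p13, p4, p3) → 17.1008
  f8: (p13, p14, p11) → 56.0007
  f9: (p13, p14, p4) → 64.3767
  f10: (p8, p12, p5) → 21.0239
  f11: (p8, p12, p1) → 45.2479
  f12: (p8, p0, p5) → 7.0721
  f13: (p8, p1, p2) → 22.0556
  f14: (p8, p0, p2) → 29.3345
  f15: (p10, p12, p1) → 102.5120
  f16: (p10, p14, p1) → 57.7917
  f17: (p10, p14, p11) → 30.6509
  f18: (p10, p13, p11) → 24.6318
  f19: (p6, p10, p13) → 77.0324
  f20: (p6, p15, p3) → 3.2342
  f21: (p6, p13, p3) → 82.9719
  f22: (p6, p10, p12) → 23.1816
  f23: (p6, p15, p5) → 89.9028
  f24: (p6, p12, p5) → 25.4141
Σ area = 978.743

Euler: V−E+F = 14−36+24 = 2.


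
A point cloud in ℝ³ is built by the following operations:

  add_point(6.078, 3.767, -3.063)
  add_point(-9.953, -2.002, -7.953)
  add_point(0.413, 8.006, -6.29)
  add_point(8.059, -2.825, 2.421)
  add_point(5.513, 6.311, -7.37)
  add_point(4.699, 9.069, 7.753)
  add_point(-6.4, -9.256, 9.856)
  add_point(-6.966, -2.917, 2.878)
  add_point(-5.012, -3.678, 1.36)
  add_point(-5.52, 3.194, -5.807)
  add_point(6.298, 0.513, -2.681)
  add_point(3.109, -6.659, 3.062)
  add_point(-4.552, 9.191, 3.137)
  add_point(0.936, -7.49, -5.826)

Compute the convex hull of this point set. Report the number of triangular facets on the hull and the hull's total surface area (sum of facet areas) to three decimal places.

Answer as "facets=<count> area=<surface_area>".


facets=18 area=1034.835

11 of the 14 inputs are extreme points: [1, 2, 3, 4, 5, 6, 9, 10, 11, 12, 13].

Triangle areas on the boundary:
  f1: (p6, p12, p1) → 148.1010
  f2: (p11, p6, p3) → 21.8507
  f3: (p2, p4, p1) → 35.9113
  f4: (p5, p4, p3) → 85.7907
  f5: (p5, p6, p3) → 117.5278
  f6: (p5, p6, p12) → 101.6220
  f7: (p5, p2, p12) → 55.4057
  f8: (p5, p2, p4) → 40.2739
  f9: (p13, p11, p3) → 28.6169
  f10: (p13, p4, p1) → 89.3101
  f11: (p13, p6, p1) → 106.1194
  f12: (p13, p11, p6) → 51.6885
  f13: (p9, p12, p1) → 27.4109
  f14: (p9, p2, p1) → 10.9106
  f15: (p9, p2, p12) → 38.5095
  f16: (p10, p4, p3) → 8.2116
  f17: (p10, p13, p3) → 32.1489
  f18: (p10, p13, p4) → 35.4259
Σ area = 1034.835

Check V−E+F: 11 − 27 + 18 = 2.


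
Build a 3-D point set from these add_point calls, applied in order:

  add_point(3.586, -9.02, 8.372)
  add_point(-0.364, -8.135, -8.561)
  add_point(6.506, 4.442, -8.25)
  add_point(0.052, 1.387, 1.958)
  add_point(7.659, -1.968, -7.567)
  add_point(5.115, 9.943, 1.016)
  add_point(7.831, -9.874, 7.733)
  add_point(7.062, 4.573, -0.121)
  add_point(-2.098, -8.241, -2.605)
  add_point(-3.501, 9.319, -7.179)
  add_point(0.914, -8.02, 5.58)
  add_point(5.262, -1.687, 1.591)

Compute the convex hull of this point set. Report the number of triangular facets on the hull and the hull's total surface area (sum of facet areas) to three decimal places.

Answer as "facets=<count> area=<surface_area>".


Hull vertices (11/12): indices [0, 1, 2, 3, 4, 5, 6, 7, 8, 9, 10].

Area of each hull facet:
  f1: (p2, p5, p9) → 55.2216
  f2: (p2, p1, p9) → 80.0766
  f3: (p0, p5, p6) → 44.5685
  f4: (p7, p5, p6) → 32.6784
  f5: (p7, p2, p5) → 23.3130
  f6: (p4, p1, p6) → 86.0708
  f7: (p4, p2, p1) → 29.8223
  f8: (p4, p7, p6) → 79.6634
  f9: (p4, p7, p2) → 26.5478
  f10: (p3, p5, p9) → 55.7642
  f11: (p3, p0, p5) → 50.4742
  f12: (p8, p1, p6) → 38.8211
  f13: (p8, p0, p6) → 25.6069
  f14: (p8, p1, p9) → 54.8608
  f15: (p10, p3, p0) → 16.9908
  f16: (p10, p8, p0) → 8.2409
  f17: (p10, p3, p9) → 31.6468
  f18: (p10, p8, p9) → 77.1121
Σ area = 817.480

Euler: V−E+F = 11−27+18 = 2.

facets=18 area=817.480


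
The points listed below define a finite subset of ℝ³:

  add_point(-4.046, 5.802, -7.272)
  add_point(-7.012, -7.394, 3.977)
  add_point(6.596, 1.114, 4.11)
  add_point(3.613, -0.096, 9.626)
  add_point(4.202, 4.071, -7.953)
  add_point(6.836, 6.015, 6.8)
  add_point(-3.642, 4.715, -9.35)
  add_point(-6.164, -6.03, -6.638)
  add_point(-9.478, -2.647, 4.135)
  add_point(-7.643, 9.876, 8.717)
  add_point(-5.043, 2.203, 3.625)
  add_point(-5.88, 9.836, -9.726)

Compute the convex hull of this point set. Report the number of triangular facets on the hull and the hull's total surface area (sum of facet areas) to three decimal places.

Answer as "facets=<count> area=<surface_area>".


facets=16 area=1001.548

Points on the hull: [1, 2, 3, 4, 5, 6, 7, 8, 9, 11] (10 of 12).

Facet areas (half cross-product norm):
  f1: (p11, p9, p8) → 117.7993
  f2: (p11, p9, p5) → 136.5772
  f3: (p7, p11, p8) → 94.6224
  f4: (p3, p9, p5) → 54.5542
  f5: (p4, p11, p5) → 86.3103
  f6: (p1, p7, p8) → 28.6953
  f7: (p1, p9, p8) → 22.8736
  f8: (p1, p3, p9) → 102.7788
  f9: (p6, p7, p11) → 19.4452
  f10: (p6, p4, p11) → 19.6701
  f11: (p6, p4, p7) → 45.1967
  f12: (p2, p3, p5) → 17.3934
  f13: (p2, p4, p5) → 34.1557
  f14: (p2, p4, p7) → 91.3165
  f15: (p2, p1, p7) → 85.4634
  f16: (p2, p1, p3) → 44.6962
Σ area = 1001.548

Euler characteristic 10−24+16 = 2 ✓


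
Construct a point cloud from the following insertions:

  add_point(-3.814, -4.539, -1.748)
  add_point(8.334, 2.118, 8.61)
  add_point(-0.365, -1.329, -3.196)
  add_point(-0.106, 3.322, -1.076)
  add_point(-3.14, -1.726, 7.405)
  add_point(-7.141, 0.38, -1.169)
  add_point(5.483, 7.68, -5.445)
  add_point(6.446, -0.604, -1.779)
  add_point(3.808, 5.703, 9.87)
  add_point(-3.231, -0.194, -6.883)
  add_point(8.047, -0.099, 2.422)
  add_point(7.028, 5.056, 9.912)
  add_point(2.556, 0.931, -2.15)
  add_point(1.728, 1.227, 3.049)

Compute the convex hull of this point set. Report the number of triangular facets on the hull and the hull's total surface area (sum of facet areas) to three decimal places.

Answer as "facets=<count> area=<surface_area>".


Hull vertices (10/14): indices [0, 1, 4, 5, 6, 7, 8, 9, 10, 11].

Triangle areas on the boundary:
  f1: (p8, p6, p5) → 106.6575
  f2: (p9, p6, p5) → 39.6935
  f3: (p9, p0, p5) → 18.3847
  f4: (p7, p9, p6) → 47.3287
  f5: (p7, p9, p0) → 35.2305
  f6: (p11, p6, p1) → 26.6641
  f7: (p11, p8, p6) → 25.4504
  f8: (p4, p0, p5) → 27.3633
  f9: (p4, p8, p5) → 47.9166
  f10: (p4, p11, p1) → 21.0648
  f11: (p4, p11, p8) → 14.7445
  f12: (p10, p7, p0) → 23.1145
  f13: (p10, p4, p1) → 38.8272
  f14: (p10, p4, p0) → 56.8813
  f15: (p10, p6, p1) → 33.7205
  f16: (p10, p7, p6) → 19.5944
Σ area = 582.636

Euler: V−E+F = 10−24+16 = 2.

facets=16 area=582.636


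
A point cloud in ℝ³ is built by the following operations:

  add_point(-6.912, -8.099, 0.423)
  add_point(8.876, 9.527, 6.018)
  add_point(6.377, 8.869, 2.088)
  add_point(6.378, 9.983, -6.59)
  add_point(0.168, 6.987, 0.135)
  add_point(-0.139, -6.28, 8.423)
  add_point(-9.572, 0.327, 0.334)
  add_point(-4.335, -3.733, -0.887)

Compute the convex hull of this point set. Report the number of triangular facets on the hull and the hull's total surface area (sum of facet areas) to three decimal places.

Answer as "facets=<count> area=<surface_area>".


facets=8 area=628.211

Points on the hull: [0, 1, 3, 4, 5, 6] (6 of 8).

Area of each hull facet:
  f1: (p5, p1, p6) → 127.6929
  f2: (p3, p5, p1) → 117.7962
  f3: (p0, p5, p6) → 46.9729
  f4: (p0, p3, p6) → 85.6201
  f5: (p0, p3, p5) → 120.5207
  f6: (p4, p1, p6) → 39.2615
  f7: (p4, p3, p6) → 39.4694
  f8: (p4, p3, p1) → 50.8773
Σ area = 628.211

Check V−E+F: 6 − 12 + 8 = 2.


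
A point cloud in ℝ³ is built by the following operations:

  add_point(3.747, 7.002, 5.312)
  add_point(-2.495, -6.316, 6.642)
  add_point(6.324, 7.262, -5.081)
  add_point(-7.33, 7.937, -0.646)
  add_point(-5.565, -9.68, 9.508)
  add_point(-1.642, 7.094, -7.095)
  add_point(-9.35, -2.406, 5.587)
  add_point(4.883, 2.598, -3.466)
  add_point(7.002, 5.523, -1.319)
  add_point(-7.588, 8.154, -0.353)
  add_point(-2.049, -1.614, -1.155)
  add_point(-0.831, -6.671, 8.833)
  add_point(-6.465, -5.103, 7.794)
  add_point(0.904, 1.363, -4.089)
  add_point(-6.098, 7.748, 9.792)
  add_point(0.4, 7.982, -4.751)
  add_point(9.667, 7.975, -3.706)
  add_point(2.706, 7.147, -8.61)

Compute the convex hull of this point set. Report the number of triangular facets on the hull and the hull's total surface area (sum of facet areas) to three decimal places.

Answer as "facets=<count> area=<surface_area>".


facets=24 area=821.018

Hull vertices (14/18): indices [0, 3, 4, 5, 6, 7, 9, 10, 11, 13, 14, 15, 16, 17].

Per-facet area ½‖(b−a)×(c−a)‖:
  f1: (p14, p9, p6) → 54.6605
  f2: (p14, p9, p16) → 90.1010
  f3: (p0, p14, p16) → 32.3851
  f4: (p0, p11, p16) → 71.8314
  f5: (p0, p11, p14) → 76.3747
  f6: (p15, p9, p16) → 24.5641
  f7: (p15, p17, p16) → 19.4774
  f8: (p15, p5, p9) → 14.4502
  f9: (p15, p5, p17) → 6.9416
  f10: (p7, p11, p16) → 43.5088
  f11: (p7, p17, p16) → 24.7868
  f12: (p3, p9, p6) → 2.7339
  f13: (p3, p5, p6) → 48.3348
  f14: (p3, p5, p9) → 0.7684
  f15: (p10, p5, p17) → 23.6291
  f16: (p10, p5, p6) → 46.2817
  f17: (p13, p7, p17) → 14.8479
  f18: (p13, p10, p17) → 7.3247
  f19: (p4, p7, p11) → 33.9613
  f20: (p4, p13, p7) → 36.1671
  f21: (p4, p13, p10) → 13.1508
  f22: (p4, p10, p6) → 45.2484
  f23: (p4, p11, p14) → 42.5275
  f24: (p4, p14, p6) → 46.9607
Σ area = 821.018

Euler characteristic 14−36+24 = 2 ✓


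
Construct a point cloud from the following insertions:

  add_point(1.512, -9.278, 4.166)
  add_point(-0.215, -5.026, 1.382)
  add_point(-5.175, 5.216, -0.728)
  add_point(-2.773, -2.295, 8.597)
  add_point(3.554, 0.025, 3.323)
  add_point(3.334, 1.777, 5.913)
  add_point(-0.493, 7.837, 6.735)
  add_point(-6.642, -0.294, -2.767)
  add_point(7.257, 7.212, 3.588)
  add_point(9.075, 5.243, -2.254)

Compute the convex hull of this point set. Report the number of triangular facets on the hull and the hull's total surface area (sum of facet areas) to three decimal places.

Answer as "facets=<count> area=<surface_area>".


facets=12 area=539.762

Hull vertices (8/10): indices [0, 2, 3, 5, 6, 7, 8, 9].

Area of each hull facet:
  f1: (p0, p9, p7) → 109.0351
  f2: (p3, p0, p7) → 55.8073
  f3: (p2, p9, p7) → 42.4551
  f4: (p2, p3, p7) → 35.7550
  f5: (p2, p3, p6) → 47.0660
  f6: (p8, p2, p9) → 42.6501
  f7: (p8, p2, p6) → 38.1434
  f8: (p8, p0, p9) → 55.3689
  f9: (p5, p3, p6) → 28.1875
  f10: (p5, p8, p6) → 24.3070
  f11: (p5, p3, p0) → 36.0781
  f12: (p5, p8, p0) → 24.9091
Σ area = 539.762

Check V−E+F: 8 − 18 + 12 = 2.


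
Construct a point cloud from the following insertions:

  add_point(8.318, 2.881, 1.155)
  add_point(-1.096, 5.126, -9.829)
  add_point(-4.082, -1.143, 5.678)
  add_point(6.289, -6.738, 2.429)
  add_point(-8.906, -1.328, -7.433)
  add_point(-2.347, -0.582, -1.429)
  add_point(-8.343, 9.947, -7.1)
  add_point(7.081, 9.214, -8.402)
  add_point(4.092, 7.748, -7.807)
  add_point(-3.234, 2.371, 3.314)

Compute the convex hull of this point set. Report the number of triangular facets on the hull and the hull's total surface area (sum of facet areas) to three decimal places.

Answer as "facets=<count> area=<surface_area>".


facets=12 area=740.891

Hull vertices (8/10): indices [0, 1, 2, 3, 4, 6, 7, 9].

Area of each hull facet:
  f1: (p2, p6, p4) → 78.7636
  f2: (p3, p2, p4) → 85.3316
  f3: (p3, p2, p0) → 58.8696
  f4: (p7, p6, p0) → 89.1684
  f5: (p7, p3, p0) → 44.9575
  f6: (p9, p6, p0) → 79.8320
  f7: (p9, p2, p0) → 23.9936
  f8: (p9, p2, p6) → 18.5780
  f9: (p1, p6, p4) → 44.7034
  f10: (p1, p7, p6) → 38.2499
  f11: (p1, p3, p4) → 93.7087
  f12: (p1, p7, p3) → 84.7349
Σ area = 740.891

Check V−E+F: 8 − 18 + 12 = 2.


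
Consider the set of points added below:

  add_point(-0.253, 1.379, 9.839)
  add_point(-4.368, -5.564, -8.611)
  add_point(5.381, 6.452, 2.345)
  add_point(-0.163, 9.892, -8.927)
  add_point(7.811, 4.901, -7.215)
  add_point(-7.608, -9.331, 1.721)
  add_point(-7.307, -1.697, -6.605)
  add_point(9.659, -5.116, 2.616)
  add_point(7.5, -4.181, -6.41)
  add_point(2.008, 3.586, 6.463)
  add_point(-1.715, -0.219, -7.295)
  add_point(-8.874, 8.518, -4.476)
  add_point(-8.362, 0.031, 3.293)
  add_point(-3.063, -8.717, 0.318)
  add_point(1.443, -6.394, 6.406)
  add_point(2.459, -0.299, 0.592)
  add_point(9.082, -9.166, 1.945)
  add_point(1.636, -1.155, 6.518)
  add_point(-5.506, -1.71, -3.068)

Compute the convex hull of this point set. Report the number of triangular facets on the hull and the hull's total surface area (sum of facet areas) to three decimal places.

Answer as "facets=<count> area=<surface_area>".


facets=22 area=1122.025

Points on the hull: [0, 1, 2, 3, 4, 5, 6, 7, 8, 11, 12, 14, 16] (13 of 19).

Facet areas (half cross-product norm):
  f1: (p2, p0, p11) → 84.4298
  f2: (p2, p0, p7) → 63.1552
  f3: (p12, p5, p11) → 43.1737
  f4: (p12, p0, p11) → 56.4566
  f5: (p12, p0, p5) → 49.3249
  f6: (p14, p0, p5) → 44.4161
  f7: (p6, p5, p11) → 51.5808
  f8: (p6, p1, p5) → 29.0853
  f9: (p16, p1, p5) → 92.0314
  f10: (p16, p14, p5) → 44.8882
  f11: (p16, p0, p7) → 25.8033
  f12: (p16, p14, p0) → 31.5066
  f13: (p4, p2, p7) → 60.2316
  f14: (p8, p16, p1) → 57.9332
  f15: (p8, p4, p1) → 54.9437
  f16: (p8, p16, p7) → 19.2540
  f17: (p8, p4, p7) → 41.8735
  f18: (p3, p4, p1) → 73.3432
  f19: (p3, p6, p11) → 51.9169
  f20: (p3, p6, p1) → 35.0002
  f21: (p3, p2, p11) → 64.2432
  f22: (p3, p4, p2) → 47.4340
Σ area = 1122.025

Check V−E+F: 13 − 33 + 22 = 2.


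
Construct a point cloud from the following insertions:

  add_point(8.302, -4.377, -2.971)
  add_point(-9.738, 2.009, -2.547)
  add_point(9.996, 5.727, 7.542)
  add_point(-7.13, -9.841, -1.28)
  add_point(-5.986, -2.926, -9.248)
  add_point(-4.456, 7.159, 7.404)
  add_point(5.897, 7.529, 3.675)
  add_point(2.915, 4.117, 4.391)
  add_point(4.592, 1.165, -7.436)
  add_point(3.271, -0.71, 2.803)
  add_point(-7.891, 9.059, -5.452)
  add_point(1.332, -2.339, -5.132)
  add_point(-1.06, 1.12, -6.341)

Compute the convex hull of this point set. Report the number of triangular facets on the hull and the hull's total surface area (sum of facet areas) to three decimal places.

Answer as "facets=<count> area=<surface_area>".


facets=14 area=942.877

9 of the 13 inputs are extreme points: [0, 1, 2, 3, 4, 5, 6, 8, 10].

Facet areas (half cross-product norm):
  f1: (p4, p3, p1) → 46.9832
  f2: (p0, p3, p2) → 116.5383
  f3: (p0, p4, p3) → 80.2406
  f4: (p5, p3, p1) → 73.5473
  f5: (p5, p3, p2) → 139.7617
  f6: (p10, p4, p1) → 35.5635
  f7: (p10, p5, p1) → 47.8295
  f8: (p6, p5, p2) → 29.5603
  f9: (p6, p10, p5) → 73.7104
  f10: (p8, p0, p4) → 44.4096
  f11: (p8, p10, p4) → 70.7973
  f12: (p8, p6, p10) → 91.7248
  f13: (p8, p0, p2) → 58.8908
  f14: (p8, p6, p2) → 33.3194
Σ area = 942.877

Euler characteristic 9−21+14 = 2 ✓


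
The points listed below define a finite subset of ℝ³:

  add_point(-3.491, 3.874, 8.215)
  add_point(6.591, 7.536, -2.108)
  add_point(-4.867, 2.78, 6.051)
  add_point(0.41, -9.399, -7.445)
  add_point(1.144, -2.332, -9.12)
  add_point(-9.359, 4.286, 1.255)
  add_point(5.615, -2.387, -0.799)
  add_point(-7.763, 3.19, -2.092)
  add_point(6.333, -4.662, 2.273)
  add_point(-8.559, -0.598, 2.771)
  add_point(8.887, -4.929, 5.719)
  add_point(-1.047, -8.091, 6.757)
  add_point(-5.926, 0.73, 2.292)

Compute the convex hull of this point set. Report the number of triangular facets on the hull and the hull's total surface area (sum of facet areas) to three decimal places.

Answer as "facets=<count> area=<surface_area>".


Hull vertices (9/13): indices [0, 1, 3, 4, 5, 7, 9, 10, 11].

Per-facet area ½‖(b−a)×(c−a)‖:
  f1: (p11, p3, p10) → 74.0440
  f2: (p0, p1, p5) → 67.4592
  f3: (p0, p1, p10) → 98.1195
  f4: (p0, p11, p10) → 64.1431
  f5: (p4, p1, p10) → 94.8826
  f6: (p4, p3, p10) → 58.9058
  f7: (p9, p11, p3) → 79.2417
  f8: (p9, p0, p5) → 21.9492
  f9: (p9, p0, p11) → 47.3979
  f10: (p7, p4, p3) → 44.8755
  f11: (p7, p9, p5) → 9.9767
  f12: (p7, p9, p3) → 48.9396
  f13: (p7, p1, p5) → 27.5300
  f14: (p7, p4, p1) → 79.0631
Σ area = 816.528

Check V−E+F: 9 − 21 + 14 = 2.

facets=14 area=816.528


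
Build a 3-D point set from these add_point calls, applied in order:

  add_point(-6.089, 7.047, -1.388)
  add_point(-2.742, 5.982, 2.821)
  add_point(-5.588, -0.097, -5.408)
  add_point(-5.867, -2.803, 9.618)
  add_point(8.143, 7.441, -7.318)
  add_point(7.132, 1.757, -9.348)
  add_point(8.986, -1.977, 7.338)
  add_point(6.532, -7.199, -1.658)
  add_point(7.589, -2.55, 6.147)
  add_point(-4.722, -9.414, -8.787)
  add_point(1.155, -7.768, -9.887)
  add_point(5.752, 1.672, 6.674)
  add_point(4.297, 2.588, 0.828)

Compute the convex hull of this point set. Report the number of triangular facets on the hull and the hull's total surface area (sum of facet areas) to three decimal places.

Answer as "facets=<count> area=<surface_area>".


facets=18 area=979.815

Hull vertices (11/13): indices [0, 1, 2, 3, 4, 5, 6, 7, 9, 10, 11].

Facet areas (half cross-product norm):
  f1: (p2, p4, p0) → 61.7479
  f2: (p2, p3, p0) → 59.2223
  f3: (p2, p3, p9) → 74.8550
  f4: (p7, p3, p6) → 79.7805
  f5: (p7, p3, p9) → 114.3575
  f6: (p1, p3, p0) → 28.4810
  f7: (p1, p4, p0) → 40.7837
  f8: (p5, p2, p9) → 66.7846
  f9: (p5, p2, p4) → 40.4118
  f10: (p5, p4, p6) → 52.1228
  f11: (p5, p7, p6) → 62.2871
  f12: (p11, p3, p6) → 29.9652
  f13: (p11, p1, p3) → 56.2334
  f14: (p11, p4, p6) → 35.9647
  f15: (p11, p1, p4) → 73.0868
  f16: (p10, p7, p9) → 28.1828
  f17: (p10, p5, p9) → 24.2538
  f18: (p10, p5, p7) → 51.2941
Σ area = 979.815

Euler: V−E+F = 11−27+18 = 2.


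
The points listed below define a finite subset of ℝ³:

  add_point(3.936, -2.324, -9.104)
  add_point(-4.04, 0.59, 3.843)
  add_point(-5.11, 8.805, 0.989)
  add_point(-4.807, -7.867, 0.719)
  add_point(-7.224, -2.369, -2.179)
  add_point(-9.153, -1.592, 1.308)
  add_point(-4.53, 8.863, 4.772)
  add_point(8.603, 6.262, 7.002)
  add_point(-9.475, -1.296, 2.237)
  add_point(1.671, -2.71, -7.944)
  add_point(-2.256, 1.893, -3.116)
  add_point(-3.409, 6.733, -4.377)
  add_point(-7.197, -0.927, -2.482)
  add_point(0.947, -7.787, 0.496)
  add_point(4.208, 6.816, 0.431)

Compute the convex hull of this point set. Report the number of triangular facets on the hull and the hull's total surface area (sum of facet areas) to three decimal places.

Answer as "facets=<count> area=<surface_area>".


14 of the 15 inputs are extreme points: [0, 1, 2, 3, 4, 5, 6, 7, 8, 9, 11, 12, 13, 14].

Facet areas (half cross-product norm):
  f1: (p1, p3, p8) → 23.9212
  f2: (p1, p3, p7) → 54.7181
  f3: (p9, p0, p3) → 7.7107
  f4: (p13, p3, p7) → 44.6700
  f5: (p13, p0, p7) → 97.0555
  f6: (p13, p0, p3) → 31.4301
  f7: (p14, p0, p7) → 43.3151
  f8: (p14, p2, p7) → 32.5848
  f9: (p6, p2, p7) → 24.7285
  f10: (p6, p1, p7) → 55.0940
  f11: (p6, p2, p8) → 21.1791
  f12: (p6, p1, p8) → 23.8369
  f13: (p4, p9, p3) → 35.2030
  f14: (p12, p4, p9) → 7.7789
  f15: (p12, p2, p8) → 27.3935
  f16: (p11, p14, p0) → 54.2967
  f17: (p11, p14, p2) → 26.2210
  f18: (p11, p12, p2) → 26.2494
  f19: (p11, p9, p0) → 13.2478
  f20: (p11, p12, p9) → 43.6957
  f21: (p5, p12, p8) → 1.0014
  f22: (p5, p12, p4) → 2.9917
  f23: (p5, p3, p8) → 3.4397
  f24: (p5, p4, p3) → 13.5244
Σ area = 715.287

Euler: V−E+F = 14−36+24 = 2.

facets=24 area=715.287


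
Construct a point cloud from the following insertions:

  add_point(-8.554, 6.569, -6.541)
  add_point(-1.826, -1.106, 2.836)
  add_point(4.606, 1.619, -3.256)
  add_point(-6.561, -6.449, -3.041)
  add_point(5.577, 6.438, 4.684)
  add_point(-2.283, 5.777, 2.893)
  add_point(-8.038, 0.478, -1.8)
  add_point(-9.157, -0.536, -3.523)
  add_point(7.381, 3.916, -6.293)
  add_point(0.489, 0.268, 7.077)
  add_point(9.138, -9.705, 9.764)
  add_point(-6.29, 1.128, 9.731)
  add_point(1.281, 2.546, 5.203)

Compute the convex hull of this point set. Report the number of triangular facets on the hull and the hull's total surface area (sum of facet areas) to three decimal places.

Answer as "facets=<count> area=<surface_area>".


Hull vertices (8/13): indices [0, 3, 4, 5, 7, 8, 10, 11].

Facet areas (half cross-product norm):
  f1: (p8, p4, p10) → 98.5383
  f2: (p8, p4, p0) → 90.6799
  f3: (p11, p0, p7) → 51.2130
  f4: (p11, p4, p10) → 115.5370
  f5: (p3, p0, p7) → 13.7698
  f6: (p3, p8, p0) → 104.8317
  f7: (p3, p8, p10) → 166.5354
  f8: (p3, p11, p7) → 44.1915
  f9: (p3, p11, p10) → 134.5329
  f10: (p5, p4, p0) → 32.1132
  f11: (p5, p11, p0) → 47.5202
  f12: (p5, p11, p4) → 35.4449
Σ area = 934.908

Check V−E+F: 8 − 18 + 12 = 2.

facets=12 area=934.908


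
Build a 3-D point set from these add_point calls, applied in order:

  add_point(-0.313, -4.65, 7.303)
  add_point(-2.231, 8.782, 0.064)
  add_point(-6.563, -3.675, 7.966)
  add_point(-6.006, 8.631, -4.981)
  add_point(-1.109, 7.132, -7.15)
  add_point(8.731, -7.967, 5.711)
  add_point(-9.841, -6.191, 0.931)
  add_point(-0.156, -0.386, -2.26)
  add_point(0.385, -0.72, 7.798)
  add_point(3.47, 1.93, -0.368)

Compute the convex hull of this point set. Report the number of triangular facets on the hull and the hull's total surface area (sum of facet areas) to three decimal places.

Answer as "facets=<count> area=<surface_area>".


Extreme-point indices: [0, 1, 2, 3, 4, 5, 6, 7, 8, 9] — 10 of 10 on the boundary.

Per-facet area ½‖(b−a)×(c−a)‖:
  f1: (p2, p5, p6) → 64.3899
  f2: (p7, p5, p6) → 82.5495
  f3: (p7, p4, p6) → 46.6298
  f4: (p7, p4, p5) → 36.6028
  f5: (p3, p4, p6) → 45.3969
  f6: (p3, p4, p1) → 17.1410
  f7: (p3, p2, p6) → 66.8232
  f8: (p3, p2, p1) → 47.2297
  f9: (p9, p1, p5) → 31.1783
  f10: (p9, p4, p5) → 20.2725
  f11: (p9, p4, p1) → 31.7338
  f12: (p8, p1, p5) → 59.7918
  f13: (p8, p2, p1) → 46.9732
  f14: (p0, p2, p5) → 6.2845
  f15: (p0, p8, p5) → 19.2728
  f16: (p0, p8, p2) → 12.7903
Σ area = 635.060

Euler characteristic 10−24+16 = 2 ✓

facets=16 area=635.060


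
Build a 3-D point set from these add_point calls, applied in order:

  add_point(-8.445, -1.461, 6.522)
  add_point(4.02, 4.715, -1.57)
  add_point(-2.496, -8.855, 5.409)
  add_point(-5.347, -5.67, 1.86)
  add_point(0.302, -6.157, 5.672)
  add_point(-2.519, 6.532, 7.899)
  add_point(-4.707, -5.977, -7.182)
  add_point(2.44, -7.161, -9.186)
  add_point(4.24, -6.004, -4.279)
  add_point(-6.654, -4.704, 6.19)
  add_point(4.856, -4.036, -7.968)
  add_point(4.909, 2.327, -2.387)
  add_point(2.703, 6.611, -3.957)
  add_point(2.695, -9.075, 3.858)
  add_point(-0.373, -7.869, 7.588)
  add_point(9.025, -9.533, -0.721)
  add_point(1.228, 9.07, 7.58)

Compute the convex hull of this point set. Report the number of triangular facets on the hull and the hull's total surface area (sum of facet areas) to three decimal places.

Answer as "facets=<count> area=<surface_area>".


facets=24 area=860.647

Hull vertices (14/17): indices [0, 1, 2, 5, 6, 7, 9, 10, 11, 12, 13, 14, 15, 16].

Facet areas (half cross-product norm):
  f1: (p14, p16, p15) → 107.4544
  f2: (p5, p14, p0) → 52.0306
  f3: (p5, p14, p16) → 29.8262
  f4: (p5, p12, p0) → 64.6196
  f5: (p5, p12, p16) → 26.9264
  f6: (p2, p7, p15) → 70.6187
  f7: (p1, p16, p15) → 71.7935
  f8: (p1, p12, p16) → 16.7344
  f9: (p10, p7, p15) → 20.6619
  f10: (p10, p12, p7) → 17.3557
  f11: (p13, p14, p15) → 6.0164
  f12: (p13, p2, p15) → 6.9948
  f13: (p13, p2, p14) → 7.8354
  f14: (p6, p2, p7) → 49.1544
  f15: (p6, p12, p0) → 105.2783
  f16: (p6, p12, p7) → 53.9541
  f17: (p9, p6, p0) → 24.5121
  f18: (p9, p14, p0) → 8.1908
  f19: (p9, p2, p14) → 9.3553
  f20: (p9, p6, p2) → 38.4191
  f21: (p11, p10, p15) → 42.2487
  f22: (p11, p10, p12) → 19.3787
  f23: (p11, p1, p15) → 7.2593
  f24: (p11, p1, p12) → 4.0283
Σ area = 860.647

Check V−E+F: 14 − 36 + 24 = 2.


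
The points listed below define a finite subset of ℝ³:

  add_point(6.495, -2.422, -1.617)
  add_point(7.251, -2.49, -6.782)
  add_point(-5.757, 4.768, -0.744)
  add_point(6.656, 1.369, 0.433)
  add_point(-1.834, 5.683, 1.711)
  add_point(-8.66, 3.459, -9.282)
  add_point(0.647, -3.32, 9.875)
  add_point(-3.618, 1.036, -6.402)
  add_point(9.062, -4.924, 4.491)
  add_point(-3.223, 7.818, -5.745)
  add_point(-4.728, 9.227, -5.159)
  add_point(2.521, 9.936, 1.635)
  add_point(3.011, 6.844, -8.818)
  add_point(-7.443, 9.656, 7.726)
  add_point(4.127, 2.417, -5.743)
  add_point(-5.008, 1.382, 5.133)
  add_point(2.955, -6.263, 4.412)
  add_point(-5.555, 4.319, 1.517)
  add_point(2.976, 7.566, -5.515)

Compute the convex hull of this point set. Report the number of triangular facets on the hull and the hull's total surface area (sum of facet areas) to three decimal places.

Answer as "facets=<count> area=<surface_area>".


Hull vertices (11/19): indices [1, 3, 5, 6, 8, 10, 11, 12, 13, 15, 16].

Facet areas (half cross-product norm):
  f1: (p6, p11, p8) → 77.1175
  f2: (p13, p6, p11) → 84.3453
  f3: (p16, p6, p8) → 20.1189
  f4: (p15, p13, p5) → 67.3766
  f5: (p15, p13, p6) → 33.8404
  f6: (p15, p16, p5) → 81.2309
  f7: (p15, p16, p6) → 28.9632
  f8: (p3, p11, p8) → 23.4946
  f9: (p3, p12, p11) → 48.1117
  f10: (p10, p13, p5) → 48.4538
  f11: (p10, p12, p5) → 36.0118
  f12: (p10, p13, p11) → 56.0675
  f13: (p10, p12, p11) → 41.7139
  f14: (p1, p3, p8) → 32.2121
  f15: (p1, p3, p12) → 41.1812
  f16: (p1, p16, p8) → 36.2369
  f17: (p1, p12, p5) → 62.8516
  f18: (p1, p16, p5) → 107.5364
Σ area = 926.864

Euler characteristic 11−27+18 = 2 ✓

facets=18 area=926.864


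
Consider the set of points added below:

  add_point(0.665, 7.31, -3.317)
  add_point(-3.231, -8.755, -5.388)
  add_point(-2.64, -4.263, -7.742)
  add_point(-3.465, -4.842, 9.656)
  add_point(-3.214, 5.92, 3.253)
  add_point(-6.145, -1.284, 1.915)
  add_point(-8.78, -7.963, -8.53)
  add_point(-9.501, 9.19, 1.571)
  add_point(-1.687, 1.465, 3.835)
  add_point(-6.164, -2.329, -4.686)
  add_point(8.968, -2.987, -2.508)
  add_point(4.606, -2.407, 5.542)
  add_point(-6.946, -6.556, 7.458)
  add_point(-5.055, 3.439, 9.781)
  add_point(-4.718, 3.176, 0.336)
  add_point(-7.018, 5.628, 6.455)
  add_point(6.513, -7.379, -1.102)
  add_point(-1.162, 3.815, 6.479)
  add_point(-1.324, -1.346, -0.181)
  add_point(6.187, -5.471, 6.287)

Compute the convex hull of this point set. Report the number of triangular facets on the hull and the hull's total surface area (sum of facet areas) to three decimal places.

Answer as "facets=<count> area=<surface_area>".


Extreme-point indices: [0, 1, 2, 3, 6, 7, 10, 11, 12, 13, 15, 16, 17, 19] — 14 of 20 on the boundary.

Per-facet area ½‖(b−a)×(c−a)‖:
  f1: (p0, p6, p7) → 104.8521
  f2: (p12, p6, p7) → 131.8837
  f3: (p16, p19, p10) → 19.9030
  f4: (p16, p12, p19) → 50.2335
  f5: (p2, p0, p10) → 72.6452
  f6: (p2, p0, p6) → 32.0819
  f7: (p17, p13, p7) → 27.4194
  f8: (p17, p0, p7) → 52.4333
  f9: (p17, p19, p13) → 27.4410
  f10: (p15, p13, p7) → 1.1754
  f11: (p15, p12, p7) → 31.7528
  f12: (p15, p12, p13) → 22.5642
  f13: (p3, p19, p13) → 41.8952
  f14: (p3, p12, p13) → 18.2653
  f15: (p3, p12, p19) → 19.0751
  f16: (p1, p2, p6) → 15.9491
  f17: (p1, p12, p6) → 42.6002
  f18: (p1, p16, p12) → 71.9025
  f19: (p1, p16, p10) → 25.3544
  f20: (p1, p2, p10) → 32.6694
  f21: (p11, p19, p10) → 16.1252
  f22: (p11, p17, p19) → 6.1470
  f23: (p11, p0, p10) → 58.1131
  f24: (p11, p17, p0) → 45.0582
Σ area = 967.540

Euler characteristic 14−36+24 = 2 ✓

facets=24 area=967.540


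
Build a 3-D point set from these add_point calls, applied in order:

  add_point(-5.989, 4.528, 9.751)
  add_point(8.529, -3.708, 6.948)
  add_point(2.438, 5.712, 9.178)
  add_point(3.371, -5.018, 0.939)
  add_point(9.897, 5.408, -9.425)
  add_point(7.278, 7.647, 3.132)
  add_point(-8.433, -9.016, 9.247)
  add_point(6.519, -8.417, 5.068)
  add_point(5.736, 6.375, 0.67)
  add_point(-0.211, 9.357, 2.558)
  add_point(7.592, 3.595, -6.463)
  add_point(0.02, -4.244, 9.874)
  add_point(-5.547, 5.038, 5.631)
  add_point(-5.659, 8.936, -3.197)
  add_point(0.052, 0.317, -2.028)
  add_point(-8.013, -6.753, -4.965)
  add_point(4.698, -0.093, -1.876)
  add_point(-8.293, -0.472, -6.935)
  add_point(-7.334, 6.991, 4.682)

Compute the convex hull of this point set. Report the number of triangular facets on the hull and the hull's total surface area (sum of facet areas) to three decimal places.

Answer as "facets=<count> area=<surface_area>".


Points on the hull: [0, 1, 2, 4, 5, 6, 7, 9, 11, 13, 15, 17, 18] (13 of 19).

Facet areas (half cross-product norm):
  f1: (p7, p11, p6) → 41.2460
  f2: (p0, p11, p6) → 51.5204
  f3: (p13, p9, p4) → 63.6746
  f4: (p13, p17, p4) → 89.2254
  f5: (p15, p17, p4) → 60.7933
  f6: (p15, p7, p4) → 169.9749
  f7: (p15, p17, p6) → 42.5033
  f8: (p15, p7, p6) → 106.7020
  f9: (p1, p7, p4) → 50.6977
  f10: (p1, p7, p11) → 23.5458
  f11: (p18, p13, p17) → 43.2094
  f12: (p18, p17, p6) → 110.4023
  f13: (p18, p0, p6) → 37.4499
  f14: (p18, p0, p9) → 22.3239
  f15: (p18, p13, p9) → 27.7101
  f16: (p5, p9, p4) → 49.4908
  f17: (p5, p1, p4) → 77.8238
  f18: (p2, p0, p11) → 40.6533
  f19: (p2, p1, p11) → 44.1225
  f20: (p2, p5, p1) → 43.9428
  f21: (p2, p0, p9) → 33.4024
  f22: (p2, p5, p9) → 26.9859
Σ area = 1257.401

Check V−E+F: 13 − 33 + 22 = 2.

facets=22 area=1257.401


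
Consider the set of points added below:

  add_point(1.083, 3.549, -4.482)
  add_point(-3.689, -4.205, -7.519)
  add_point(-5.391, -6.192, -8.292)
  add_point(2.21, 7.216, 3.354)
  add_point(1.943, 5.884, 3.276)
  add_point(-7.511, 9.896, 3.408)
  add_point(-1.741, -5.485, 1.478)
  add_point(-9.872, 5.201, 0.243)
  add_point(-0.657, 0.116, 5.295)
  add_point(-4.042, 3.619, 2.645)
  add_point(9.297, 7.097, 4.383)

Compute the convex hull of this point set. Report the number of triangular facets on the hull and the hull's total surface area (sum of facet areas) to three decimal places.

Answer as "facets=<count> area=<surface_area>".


facets=12 area=573.407

Points on the hull: [0, 1, 2, 5, 6, 7, 8, 10] (8 of 11).

Triangle areas on the boundary:
  f1: (p0, p2, p7) → 71.7541
  f2: (p6, p2, p7) → 68.3749
  f3: (p6, p8, p7) → 40.0658
  f4: (p6, p2, p10) → 79.8726
  f5: (p6, p8, p10) → 34.8203
  f6: (p5, p0, p7) → 36.9106
  f7: (p5, p0, p10) → 82.9243
  f8: (p5, p8, p7) → 35.1319
  f9: (p5, p8, p10) → 73.7008
  f10: (p1, p2, p10) → 9.6170
  f11: (p1, p0, p10) → 38.2349
  f12: (p1, p0, p2) → 1.9998
Σ area = 573.407

Check V−E+F: 8 − 18 + 12 = 2.


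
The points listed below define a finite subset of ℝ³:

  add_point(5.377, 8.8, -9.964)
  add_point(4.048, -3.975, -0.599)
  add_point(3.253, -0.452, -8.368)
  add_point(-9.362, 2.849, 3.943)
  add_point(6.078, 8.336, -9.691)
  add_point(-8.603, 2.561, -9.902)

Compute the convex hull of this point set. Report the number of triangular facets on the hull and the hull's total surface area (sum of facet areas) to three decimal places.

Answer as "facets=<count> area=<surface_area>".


facets=8 area=487.013

Extreme-point indices: [0, 1, 2, 3, 4, 5] — 6 of 6 on the boundary.

Facet areas (half cross-product norm):
  f1: (p1, p4, p3) → 121.0758
  f2: (p0, p4, p3) → 9.1409
  f3: (p5, p1, p3) → 102.3284
  f4: (p5, p0, p3) → 106.0492
  f5: (p2, p1, p4) → 34.8659
  f6: (p2, p5, p1) → 50.3372
  f7: (p2, p0, p4) → 3.9335
  f8: (p2, p5, p0) → 59.2816
Σ area = 487.013

Check V−E+F: 6 − 12 + 8 = 2.


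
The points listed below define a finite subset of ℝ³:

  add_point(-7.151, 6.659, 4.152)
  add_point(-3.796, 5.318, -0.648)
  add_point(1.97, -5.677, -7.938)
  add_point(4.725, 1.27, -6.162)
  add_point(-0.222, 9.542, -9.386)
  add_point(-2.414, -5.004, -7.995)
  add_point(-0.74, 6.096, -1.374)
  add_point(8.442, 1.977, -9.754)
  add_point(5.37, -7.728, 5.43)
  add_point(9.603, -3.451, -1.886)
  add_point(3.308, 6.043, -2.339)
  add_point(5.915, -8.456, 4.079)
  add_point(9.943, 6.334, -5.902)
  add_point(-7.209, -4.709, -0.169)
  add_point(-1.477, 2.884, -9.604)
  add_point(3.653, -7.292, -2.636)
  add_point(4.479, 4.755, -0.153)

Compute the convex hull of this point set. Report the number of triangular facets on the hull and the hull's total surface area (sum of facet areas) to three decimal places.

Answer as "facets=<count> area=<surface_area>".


13 of the 17 inputs are extreme points: [0, 2, 4, 5, 7, 8, 9, 11, 12, 13, 14, 15, 16].

Area of each hull facet:
  f1: (p9, p7, p12) → 28.6100
  f2: (p9, p2, p7) → 42.6796
  f3: (p16, p0, p12) → 27.4800
  f4: (p4, p7, p12) → 32.8652
  f5: (p4, p0, p12) → 86.5084
  f6: (p15, p9, p11) → 24.5891
  f7: (p15, p9, p2) → 20.2550
  f8: (p15, p11, p13) → 40.6821
  f9: (p8, p16, p0) → 85.8180
  f10: (p8, p11, p13) → 11.4538
  f11: (p8, p0, p13) → 85.5859
  f12: (p8, p16, p12) → 50.1948
  f13: (p8, p9, p12) → 34.5267
  f14: (p8, p9, p11) → 6.2370
  f15: (p14, p4, p7) → 33.6124
  f16: (p14, p0, p13) → 78.1797
  f17: (p14, p4, p0) → 50.9608
  f18: (p5, p2, p7) → 19.4116
  f19: (p5, p14, p7) → 40.3504
  f20: (p5, p14, p13) → 36.4737
  f21: (p5, p15, p13) → 38.1407
  f22: (p5, p15, p2) → 12.0757
Σ area = 886.691

Check V−E+F: 13 − 33 + 22 = 2.

facets=22 area=886.691


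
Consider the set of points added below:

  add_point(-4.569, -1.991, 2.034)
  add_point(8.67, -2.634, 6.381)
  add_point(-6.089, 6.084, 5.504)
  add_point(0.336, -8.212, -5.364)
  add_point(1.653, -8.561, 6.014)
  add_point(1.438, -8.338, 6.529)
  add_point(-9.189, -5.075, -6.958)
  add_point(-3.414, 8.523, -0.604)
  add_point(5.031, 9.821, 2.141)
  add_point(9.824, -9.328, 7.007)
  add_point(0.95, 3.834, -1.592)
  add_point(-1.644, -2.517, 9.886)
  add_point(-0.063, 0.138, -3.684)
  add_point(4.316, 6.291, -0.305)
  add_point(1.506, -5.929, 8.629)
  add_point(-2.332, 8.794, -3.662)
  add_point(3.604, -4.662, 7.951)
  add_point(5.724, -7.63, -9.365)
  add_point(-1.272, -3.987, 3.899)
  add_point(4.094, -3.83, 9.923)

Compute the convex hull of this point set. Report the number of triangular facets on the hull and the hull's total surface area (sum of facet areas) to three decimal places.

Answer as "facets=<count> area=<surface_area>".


facets=24 area=1062.731

Hull vertices (14/20): indices [1, 2, 3, 4, 5, 6, 7, 8, 9, 11, 14, 15, 17, 19].

Area of each hull facet:
  f1: (p3, p17, p6) → 26.5500
  f2: (p3, p17, p9) → 52.6430
  f3: (p15, p17, p6) → 117.5437
  f4: (p15, p17, p8) → 90.2357
  f5: (p5, p11, p6) → 64.5238
  f6: (p19, p11, p8) → 45.8832
  f7: (p2, p11, p8) → 64.8328
  f8: (p2, p11, p6) → 89.3402
  f9: (p4, p3, p9) → 46.0313
  f10: (p4, p5, p9) → 2.3810
  f11: (p4, p3, p6) → 55.9684
  f12: (p4, p5, p6) → 4.8698
  f13: (p1, p19, p9) → 20.0020
  f14: (p1, p19, p8) → 39.7825
  f15: (p1, p17, p9) → 56.3363
  f16: (p1, p17, p8) → 114.2781
  f17: (p14, p5, p11) → 5.5491
  f18: (p14, p19, p11) → 8.5926
  f19: (p14, p5, p9) → 13.5117
  f20: (p14, p19, p9) → 15.1179
  f21: (p7, p15, p8) → 14.5957
  f22: (p7, p2, p8) → 31.5407
  f23: (p7, p15, p6) → 25.7397
  f24: (p7, p2, p6) → 56.8813
Σ area = 1062.731

Check V−E+F: 14 − 36 + 24 = 2.


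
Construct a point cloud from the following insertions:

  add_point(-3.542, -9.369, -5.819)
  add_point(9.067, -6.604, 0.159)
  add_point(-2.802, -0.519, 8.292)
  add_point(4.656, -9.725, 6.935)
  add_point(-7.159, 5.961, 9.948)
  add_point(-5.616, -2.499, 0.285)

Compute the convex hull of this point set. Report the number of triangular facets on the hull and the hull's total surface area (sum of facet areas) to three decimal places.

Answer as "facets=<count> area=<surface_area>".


facets=8 area=462.586

6 of the 6 inputs are extreme points: [0, 1, 2, 3, 4, 5].

Per-facet area ½‖(b−a)×(c−a)‖:
  f1: (p3, p1, p4) → 85.2826
  f2: (p3, p0, p1) → 60.4910
  f3: (p5, p1, p4) → 94.1568
  f4: (p5, p0, p4) → 9.7275
  f5: (p5, p0, p1) → 65.3857
  f6: (p2, p0, p4) → 54.1007
  f7: (p2, p3, p4) → 6.1359
  f8: (p2, p3, p0) → 87.3062
Σ area = 462.586

Euler characteristic 6−12+8 = 2 ✓


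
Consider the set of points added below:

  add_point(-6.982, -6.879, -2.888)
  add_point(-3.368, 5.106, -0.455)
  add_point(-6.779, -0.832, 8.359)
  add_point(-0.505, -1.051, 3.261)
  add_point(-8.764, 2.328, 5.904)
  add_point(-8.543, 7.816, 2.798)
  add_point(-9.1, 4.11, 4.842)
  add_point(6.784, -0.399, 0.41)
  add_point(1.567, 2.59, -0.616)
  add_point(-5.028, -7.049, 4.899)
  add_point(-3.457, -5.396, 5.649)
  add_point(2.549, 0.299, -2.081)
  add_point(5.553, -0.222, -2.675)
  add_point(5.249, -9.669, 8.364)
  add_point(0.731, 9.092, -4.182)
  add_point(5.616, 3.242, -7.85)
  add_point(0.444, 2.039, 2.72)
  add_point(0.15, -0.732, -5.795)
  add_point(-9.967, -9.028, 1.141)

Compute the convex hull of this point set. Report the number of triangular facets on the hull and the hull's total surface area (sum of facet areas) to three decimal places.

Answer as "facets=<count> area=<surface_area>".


12 of the 19 inputs are extreme points: [0, 2, 4, 5, 6, 7, 13, 14, 15, 16, 17, 18].

Per-facet area ½‖(b−a)×(c−a)‖:
  f1: (p15, p14, p7) → 38.4583
  f2: (p13, p2, p18) → 83.1790
  f3: (p13, p0, p18) → 45.3658
  f4: (p13, p15, p7) → 27.4719
  f5: (p13, p0, p15) → 138.0689
  f6: (p16, p14, p7) → 35.4144
  f7: (p16, p13, p7) → 44.0769
  f8: (p16, p13, p2) → 64.7343
  f9: (p17, p15, p14) → 29.3621
  f10: (p17, p0, p14) → 38.9732
  f11: (p17, p0, p15) → 2.7533
  f12: (p4, p2, p18) → 25.3930
  f13: (p4, p6, p18) → 10.6985
  f14: (p4, p6, p2) → 1.4843
  f15: (p5, p16, p14) → 49.2681
  f16: (p5, p0, p14) → 90.7353
  f17: (p5, p6, p2) → 6.7537
  f18: (p5, p16, p2) → 45.1317
  f19: (p5, p0, p18) → 43.1433
  f20: (p5, p6, p18) → 20.4785
Σ area = 840.944

Euler: V−E+F = 12−30+20 = 2.

facets=20 area=840.944


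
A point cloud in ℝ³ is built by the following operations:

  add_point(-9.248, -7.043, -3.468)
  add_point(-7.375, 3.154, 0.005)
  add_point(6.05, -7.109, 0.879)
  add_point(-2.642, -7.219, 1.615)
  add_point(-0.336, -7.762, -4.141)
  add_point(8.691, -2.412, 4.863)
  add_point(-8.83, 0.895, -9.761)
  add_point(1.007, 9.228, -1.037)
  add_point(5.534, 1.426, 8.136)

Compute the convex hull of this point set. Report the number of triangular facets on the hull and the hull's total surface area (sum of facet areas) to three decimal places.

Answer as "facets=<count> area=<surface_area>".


facets=14 area=699.575

Points on the hull: [0, 1, 2, 3, 4, 5, 6, 7, 8] (9 of 9).

Per-facet area ½‖(b−a)×(c−a)‖:
  f1: (p8, p7, p5) → 37.6118
  f2: (p3, p8, p5) → 37.7319
  f3: (p3, p4, p0) → 24.9949
  f4: (p1, p8, p7) → 66.2441
  f5: (p1, p3, p0) → 43.3372
  f6: (p1, p3, p8) → 75.4530
  f7: (p6, p4, p0) → 45.4380
  f8: (p6, p1, p0) → 46.6467
  f9: (p6, p1, p7) → 52.0980
  f10: (p2, p7, p5) → 50.4513
  f11: (p2, p3, p5) → 27.3674
  f12: (p2, p3, p4) → 24.3001
  f13: (p2, p6, p7) → 129.2779
  f14: (p2, p6, p4) → 38.6230
Σ area = 699.575

Euler characteristic 9−21+14 = 2 ✓


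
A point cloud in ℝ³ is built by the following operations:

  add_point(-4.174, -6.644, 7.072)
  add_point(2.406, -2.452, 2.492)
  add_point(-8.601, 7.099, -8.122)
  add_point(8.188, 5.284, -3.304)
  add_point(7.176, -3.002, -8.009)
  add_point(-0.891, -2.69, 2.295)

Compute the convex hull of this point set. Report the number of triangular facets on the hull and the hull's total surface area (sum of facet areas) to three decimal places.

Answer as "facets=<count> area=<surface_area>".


Extreme-point indices: [0, 1, 2, 3, 4] — 5 of 6 on the boundary.

Per-facet area ½‖(b−a)×(c−a)‖:
  f1: (p0, p3, p2) → 162.5819
  f2: (p1, p0, p3) → 15.5792
  f3: (p4, p3, p2) → 83.2298
  f4: (p4, p1, p3) → 49.5667
  f5: (p4, p0, p2) → 165.7745
  f6: (p4, p1, p0) → 35.1998
Σ area = 511.932

Check V−E+F: 5 − 9 + 6 = 2.

facets=6 area=511.932
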